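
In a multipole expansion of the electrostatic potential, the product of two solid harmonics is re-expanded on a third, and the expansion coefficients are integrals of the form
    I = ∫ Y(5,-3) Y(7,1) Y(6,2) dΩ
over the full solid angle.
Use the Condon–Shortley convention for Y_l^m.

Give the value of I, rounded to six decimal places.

0.025664

Rules hold: Σm=0, L=18 even, 2≤6≤12.
N = 11·15·13 = 2145
Δ = 6!·4!·8!/19! = 1/174594420
Racah Σ t=1..5: t=1:−1/4147200 t=2:+1/207360 t=3:−1/82944 t=4:+1/207360 t=5:−1/4147200 = -1/345600
⇒ 3j(5 7 6; 0 0 0)² = 420/46189, sgn -1
Racah Σ t=4..6: t=4:+1/663552 t=5:−1/518400 t=6:+1/4147200 = -1/5529600
⇒ 3j(5 7 6; -3 1 2)² = 98/230945, sgn -1
4πI² = N·(3j₀)²·(3jₘ)² = 123480/14919047
I = +1·√(0.00827667/4π) = 0.02566391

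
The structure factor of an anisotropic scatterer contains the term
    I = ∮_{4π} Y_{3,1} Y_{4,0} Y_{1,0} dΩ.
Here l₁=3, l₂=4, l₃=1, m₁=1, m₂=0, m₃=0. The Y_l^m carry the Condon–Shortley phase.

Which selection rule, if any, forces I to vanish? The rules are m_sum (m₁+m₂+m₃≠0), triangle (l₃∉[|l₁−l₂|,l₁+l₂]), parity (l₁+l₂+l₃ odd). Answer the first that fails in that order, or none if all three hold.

m_sum

azimuthal sum: 1 + 0 + 0 = 1  ✗
1 ≤ 1 ≤ 7 (triangle on l)
L = 3 + 4 + 1 = 8 (even)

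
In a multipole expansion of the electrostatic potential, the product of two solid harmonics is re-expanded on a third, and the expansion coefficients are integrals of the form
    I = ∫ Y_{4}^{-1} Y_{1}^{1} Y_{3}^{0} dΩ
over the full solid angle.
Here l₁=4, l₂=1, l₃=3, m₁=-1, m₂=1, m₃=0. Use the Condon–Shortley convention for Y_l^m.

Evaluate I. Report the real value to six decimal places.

Rules hold: Σm=0, L=8 even, 3≤3≤5.
N = 9·3·7 = 189
Δ = 2!·6!·0!/9! = 1/252
Racah Σ t=1..1: t=1:−1/36 = -1/36
⇒ 3j(4 1 3; 0 0 0)² = 4/63, sgn +1
Racah Σ t=2..2: t=2:+1/72 = 1/72
⇒ 3j(4 1 3; -1 1 0)² = 5/126, sgn -1
4πI² = N·(3j₀)²·(3jₘ)² = 10/21
I = -1·√(0.47619/4π) = -0.19466390

-0.194664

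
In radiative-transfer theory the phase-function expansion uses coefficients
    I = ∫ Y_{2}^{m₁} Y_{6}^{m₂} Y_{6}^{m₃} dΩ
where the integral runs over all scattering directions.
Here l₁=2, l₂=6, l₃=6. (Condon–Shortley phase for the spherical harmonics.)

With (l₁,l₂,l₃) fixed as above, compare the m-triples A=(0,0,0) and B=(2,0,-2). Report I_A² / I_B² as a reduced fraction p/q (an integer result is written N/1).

l's match ⇒ only the (l;m) 3-j factors differ between A and B.
A: triangle coeff Δ(2,6,6) = 1/90090; Σ_t [0,2]: t=0:+1/69120 t=1:−1/14400 t=2:+1/69120 = -7/172800; (3j)²=14/715 [(2 6 6; 0 0 0)], sign=-1
B: triangle coeff Δ(2,6,6) = 1/90090; Σ_t [0,0]: t=0:+1/69120 = 1/69120; (3j)²=4/143 [(2 6 6; 2 0 -2)], sign=+1
I_A²/I_B² = (14/715)/(4/143) = 7/10

7/10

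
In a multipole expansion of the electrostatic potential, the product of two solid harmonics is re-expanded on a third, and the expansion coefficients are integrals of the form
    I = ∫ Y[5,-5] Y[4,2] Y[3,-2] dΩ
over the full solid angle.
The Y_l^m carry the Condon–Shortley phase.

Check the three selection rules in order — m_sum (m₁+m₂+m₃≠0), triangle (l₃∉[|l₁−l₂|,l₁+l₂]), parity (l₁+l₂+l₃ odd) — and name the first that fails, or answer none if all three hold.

m₁+m₂+m₃ = -5 + 2 − 2 = -5  ✗
triangle: |5−4|=1 ≤ l₃=3 ≤ 5+4=9
parity: l₁+l₂+l₃ = 12 is even

m_sum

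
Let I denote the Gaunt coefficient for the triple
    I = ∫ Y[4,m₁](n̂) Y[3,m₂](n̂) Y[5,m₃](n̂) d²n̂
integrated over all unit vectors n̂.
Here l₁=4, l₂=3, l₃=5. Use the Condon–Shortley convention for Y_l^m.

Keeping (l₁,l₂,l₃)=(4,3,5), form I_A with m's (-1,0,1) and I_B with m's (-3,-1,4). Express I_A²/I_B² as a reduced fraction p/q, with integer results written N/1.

361/49

Shared (l₁,l₂,l₃)=(4,3,5): N and (l;000)² cancel in I_A²/I_B².
A: Δ = 2!·6!·4!/13! = 1/180180; Racah Σ t=0..2: t=0:+1/1440 t=1:−1/192 t=2:+1/432 = -19/8640; ⇒ 3j(4 3 5; -1 0 1)² = 361/30030, sgn -1
B: Δ = 2!·6!·4!/13! = 1/180180; Racah Σ t=1..2: t=1:−1/4320 t=2:+1/5760 = -1/17280; ⇒ 3j(4 3 5; -3 -1 4)² = 7/4290, sgn +1
I_A²/I_B² = (361/30030)/(7/4290) = 361/49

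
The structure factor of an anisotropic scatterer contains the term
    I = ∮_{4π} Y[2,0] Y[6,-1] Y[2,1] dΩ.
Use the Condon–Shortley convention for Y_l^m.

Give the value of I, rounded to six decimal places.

0.000000

|2−6|≤2≤2+6 violated ⇒ I = 0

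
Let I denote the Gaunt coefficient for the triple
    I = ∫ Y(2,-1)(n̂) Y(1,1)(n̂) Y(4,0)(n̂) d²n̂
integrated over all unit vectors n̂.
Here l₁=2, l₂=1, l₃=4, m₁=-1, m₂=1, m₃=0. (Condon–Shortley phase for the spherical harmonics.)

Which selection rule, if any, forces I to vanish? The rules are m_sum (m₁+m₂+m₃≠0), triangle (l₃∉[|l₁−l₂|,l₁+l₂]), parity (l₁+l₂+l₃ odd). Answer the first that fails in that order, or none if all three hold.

azimuthal sum: -1 + 1 + 0 = 0  ✓
1 ≤ 4 ≤ 3 (triangle on l)  ✗
L = 2 + 1 + 4 = 7 (odd)

triangle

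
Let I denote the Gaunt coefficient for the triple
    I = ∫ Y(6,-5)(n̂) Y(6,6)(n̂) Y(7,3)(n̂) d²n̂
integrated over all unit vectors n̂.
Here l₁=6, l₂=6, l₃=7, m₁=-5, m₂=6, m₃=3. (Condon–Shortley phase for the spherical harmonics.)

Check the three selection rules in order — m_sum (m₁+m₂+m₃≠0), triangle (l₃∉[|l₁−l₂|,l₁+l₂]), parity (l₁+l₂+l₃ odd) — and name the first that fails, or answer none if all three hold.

m_sum

m₁+m₂+m₃ = -5 + 6 + 3 = 4  ✗
triangle: |6−6|=0 ≤ l₃=7 ≤ 6+6=12
parity: l₁+l₂+l₃ = 19 is odd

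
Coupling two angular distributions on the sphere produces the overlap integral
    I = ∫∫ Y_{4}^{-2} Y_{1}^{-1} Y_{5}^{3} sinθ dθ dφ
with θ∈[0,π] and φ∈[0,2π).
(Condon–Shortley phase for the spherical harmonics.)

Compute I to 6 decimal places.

-0.259847

Checks pass: Σm=0; 10 even; l₃=5∈[3,5].
(2·4+1)(2·1+1)(2·5+1) = 297
Δ: 0! 8! 2! / 11! → 1/495
sum: t=0:+1/576 = 1/576
3j²(4 1 5; 0 0 0) = Δ·Π!·Σ² = 5/99  (sign -1)
sum: t=0:+1/2880 = 1/2880
3j²(4 1 5; -2 -1 3) = Δ·Π!·Σ² = 28/495  (sign +1)
combine: 4πI² = 297·5/99·28/495 = 28/33
take √, sign -1: I = -0.25984664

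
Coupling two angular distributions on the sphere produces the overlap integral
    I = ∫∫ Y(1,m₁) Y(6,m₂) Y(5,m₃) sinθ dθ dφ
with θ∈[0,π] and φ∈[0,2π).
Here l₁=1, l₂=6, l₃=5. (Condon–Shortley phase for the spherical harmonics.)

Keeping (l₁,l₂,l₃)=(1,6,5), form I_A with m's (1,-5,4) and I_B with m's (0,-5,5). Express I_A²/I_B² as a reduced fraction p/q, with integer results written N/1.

5/1

Same 1,6,5: normalisation and zero-m 3j drop out of the ratio.
A: Δ: 2! 0! 10! / 13! → 1/858; sum: t=0:+1/725760 = 1/725760; 3j²(1 6 5; 1 -5 4) = Δ·Π!·Σ² = 5/78  (sign -1)
B: Δ: 2! 0! 10! / 13! → 1/858; sum: t=1:−1/3628800 = -1/3628800; 3j²(1 6 5; 0 -5 5) = Δ·Π!·Σ² = 1/78  (sign -1)
I_A²/I_B² = (5/78)/(1/78) = 5/1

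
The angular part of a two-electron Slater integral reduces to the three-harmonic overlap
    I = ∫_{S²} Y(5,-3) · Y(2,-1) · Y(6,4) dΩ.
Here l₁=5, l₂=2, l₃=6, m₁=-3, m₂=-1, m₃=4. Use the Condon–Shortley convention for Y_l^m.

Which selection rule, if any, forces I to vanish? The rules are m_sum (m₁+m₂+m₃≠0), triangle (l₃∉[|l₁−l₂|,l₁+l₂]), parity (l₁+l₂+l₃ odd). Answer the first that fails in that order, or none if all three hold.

parity

m₁+m₂+m₃ = -3 − 1 + 4 = 0  ✓
triangle: |5−2|=3 ≤ l₃=6 ≤ 5+2=7  ✓
parity: l₁+l₂+l₃ = 13 is odd  ✗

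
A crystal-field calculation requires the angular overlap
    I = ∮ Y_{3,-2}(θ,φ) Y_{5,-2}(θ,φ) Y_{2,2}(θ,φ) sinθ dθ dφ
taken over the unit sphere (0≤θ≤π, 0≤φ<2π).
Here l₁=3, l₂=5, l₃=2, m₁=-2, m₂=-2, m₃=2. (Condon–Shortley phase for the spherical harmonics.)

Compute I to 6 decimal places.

0.000000

Σmᵢ = -2 ≠ 0, so the φ-integral vanishes; I = 0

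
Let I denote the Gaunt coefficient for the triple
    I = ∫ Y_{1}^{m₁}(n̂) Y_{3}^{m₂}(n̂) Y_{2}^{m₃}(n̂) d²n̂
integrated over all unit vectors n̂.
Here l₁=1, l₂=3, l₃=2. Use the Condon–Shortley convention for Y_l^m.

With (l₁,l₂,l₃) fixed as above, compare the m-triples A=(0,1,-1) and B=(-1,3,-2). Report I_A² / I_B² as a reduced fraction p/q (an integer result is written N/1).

8/15

Same 1,3,2: normalisation and zero-m 3j drop out of the ratio.
A: Δ: 2! 0! 4! / 7! → 1/105; sum: t=1:−1/6 = -1/6; 3j²(1 3 2; 0 1 -1) = Δ·Π!·Σ² = 8/105  (sign +1)
B: Δ: 2! 0! 4! / 7! → 1/105; sum: t=2:+1/48 = 1/48; 3j²(1 3 2; -1 3 -2) = Δ·Π!·Σ² = 1/7  (sign +1)
I_A²/I_B² = (8/105)/(1/7) = 8/15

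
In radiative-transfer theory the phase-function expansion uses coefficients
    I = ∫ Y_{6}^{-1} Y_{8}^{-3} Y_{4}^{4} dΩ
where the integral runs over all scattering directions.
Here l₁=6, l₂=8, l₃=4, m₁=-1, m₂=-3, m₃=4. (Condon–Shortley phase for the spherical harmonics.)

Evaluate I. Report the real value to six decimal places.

m-sum 0 ✓  L=18 even ✓  2≤4≤14 ✓
Π(2lᵢ+1) = 13×17×9 = 1989
triangle coeff Δ(6,8,4) = 1/23279256
Σ_t [4,6]: t=4:+1/1658880 t=5:−1/518400 t=6:+1/1658880 = -1/1382400
(3j)²=504/46189 [(6 8 4; 0 0 0)], sign=-1
Σ_t [5,5]: t=5:−1/20736000 = -1/20736000
(3j)²=49/4199 [(6 8 4; -1 -3 4)], sign=-1
⇒ 4πI² = 222264/877591
I = (+1)√(222264/877591/(4π)) = 0.14196574

0.141966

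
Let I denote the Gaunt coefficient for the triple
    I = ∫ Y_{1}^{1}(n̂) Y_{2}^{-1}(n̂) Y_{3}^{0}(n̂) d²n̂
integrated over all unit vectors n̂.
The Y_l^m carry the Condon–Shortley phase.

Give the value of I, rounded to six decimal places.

0.143048

Rules hold: Σm=0, L=6 even, 1≤3≤3.
N = 3·5·7 = 105
Δ = 0!·2!·4!/7! = 1/105
Racah Σ t=0..0: t=0:+1/4 = 1/4
⇒ 3j(1 2 3; 0 0 0)² = 3/35, sgn -1
Racah Σ t=0..0: t=0:+1/12 = 1/12
⇒ 3j(1 2 3; 1 -1 0)² = 1/35, sgn -1
4πI² = N·(3j₀)²·(3jₘ)² = 9/35
I = +1·√(0.257143/4π) = 0.14304817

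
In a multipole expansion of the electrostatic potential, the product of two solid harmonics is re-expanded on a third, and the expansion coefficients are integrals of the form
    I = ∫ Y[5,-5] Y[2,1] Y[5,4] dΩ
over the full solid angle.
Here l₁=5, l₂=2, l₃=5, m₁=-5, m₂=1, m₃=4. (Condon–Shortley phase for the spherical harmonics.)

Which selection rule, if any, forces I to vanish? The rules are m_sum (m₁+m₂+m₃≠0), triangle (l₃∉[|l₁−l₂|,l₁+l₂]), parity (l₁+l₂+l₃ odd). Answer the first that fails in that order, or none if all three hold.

none

Σmᵢ = 0  ✓
l₃∈[|l₁−l₂|,l₁+l₂]=[3,7], have l₃=5  ✓
Σlᵢ = 12 ⇒ even  ✓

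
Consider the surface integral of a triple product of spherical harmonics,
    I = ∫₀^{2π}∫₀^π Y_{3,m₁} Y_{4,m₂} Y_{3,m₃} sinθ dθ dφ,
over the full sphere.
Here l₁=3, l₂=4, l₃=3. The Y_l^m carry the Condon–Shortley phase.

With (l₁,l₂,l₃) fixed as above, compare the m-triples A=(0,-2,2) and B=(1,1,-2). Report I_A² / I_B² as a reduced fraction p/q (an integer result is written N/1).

3/32

Shared (l₁,l₂,l₃)=(3,4,3): N and (l;000)² cancel in I_A²/I_B².
A: Δ = 4!·2!·4!/11! = 1/34650; Racah Σ t=1..2: t=1:−1/72 t=2:+1/96 = -1/288; ⇒ 3j(3 4 3; 0 -2 2)² = 1/462, sgn +1
B: Δ = 4!·2!·4!/11! = 1/34650; Racah Σ t=1..2: t=1:−1/144 t=2:+1/48 = 1/72; ⇒ 3j(3 4 3; 1 1 -2)² = 16/693, sgn -1
I_A²/I_B² = (1/462)/(16/693) = 3/32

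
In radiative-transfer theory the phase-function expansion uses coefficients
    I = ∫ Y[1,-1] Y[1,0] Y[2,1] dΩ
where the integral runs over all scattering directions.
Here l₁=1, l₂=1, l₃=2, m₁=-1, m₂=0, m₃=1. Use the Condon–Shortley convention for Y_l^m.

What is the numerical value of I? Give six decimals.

Checks pass: Σm=0; 4 even; l₃=2∈[0,2].
(2·1+1)(2·1+1)(2·2+1) = 45
Δ: 0! 2! 2! / 5! → 1/30
sum: t=0:+1/1 = 1/1
3j²(1 1 2; 0 0 0) = Δ·Π!·Σ² = 2/15  (sign +1)
sum: t=0:+1/2 = 1/2
3j²(1 1 2; -1 0 1) = Δ·Π!·Σ² = 1/10  (sign -1)
combine: 4πI² = 45·2/15·1/10 = 3/5
take √, sign -1: I = -0.21850969

-0.218510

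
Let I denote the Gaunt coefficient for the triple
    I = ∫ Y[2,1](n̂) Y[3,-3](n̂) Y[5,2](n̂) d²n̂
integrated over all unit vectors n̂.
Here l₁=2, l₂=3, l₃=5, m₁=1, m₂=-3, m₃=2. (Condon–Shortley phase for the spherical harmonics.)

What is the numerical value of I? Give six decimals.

0.063396

Rules hold: Σm=0, L=10 even, 1≤5≤5.
N = 5·7·11 = 385
Δ = 0!·4!·6!/11! = 1/2310
Racah Σ t=0..0: t=0:+1/144 = 1/144
⇒ 3j(2 3 5; 0 0 0)² = 10/231, sgn -1
Racah Σ t=0..0: t=0:+1/4320 = 1/4320
⇒ 3j(2 3 5; 1 -3 2)² = 1/330, sgn -1
4πI² = N·(3j₀)²·(3jₘ)² = 5/99
I = +1·√(0.0505051/4π) = 0.06339609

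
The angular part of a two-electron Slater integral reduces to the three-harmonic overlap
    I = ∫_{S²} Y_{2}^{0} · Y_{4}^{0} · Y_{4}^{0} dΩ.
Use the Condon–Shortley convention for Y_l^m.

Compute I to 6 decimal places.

m-sum 0 ✓  L=10 even ✓  2≤4≤6 ✓
Π(2lᵢ+1) = 5×9×9 = 405
triangle coeff Δ(2,4,4) = 1/13860
Σ_t [0,2]: t=0:+1/192 t=1:−1/36 t=2:+1/192 = -5/288
(3j)²=20/693 [(2 4 4; 0 0 0)], sign=-1
(m-triple is (0,0,0) — same symbol as above.)
⇒ 4πI² = 2000/5929
I = (+1)√(2000/5929/(4π)) = 0.16383977

0.163840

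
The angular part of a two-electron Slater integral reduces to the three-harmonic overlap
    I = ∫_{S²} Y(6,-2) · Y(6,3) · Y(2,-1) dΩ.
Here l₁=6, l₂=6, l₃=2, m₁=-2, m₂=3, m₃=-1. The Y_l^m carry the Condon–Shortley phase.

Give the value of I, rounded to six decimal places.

-0.140463

m-sum 0 ✓  L=14 even ✓  0≤2≤12 ✓
Π(2lᵢ+1) = 13×13×5 = 845
triangle coeff Δ(6,6,2) = 1/90090
Σ_t [4,6]: t=4:+1/69120 t=5:−1/14400 t=6:+1/69120 = -7/172800
(3j)²=14/715 [(6 6 2; 0 0 0)], sign=-1
Σ_t [7,8]: t=7:−1/60480 t=8:+1/161280 = -1/96768
(3j)²=15/1001 [(6 6 2; -2 3 -1)], sign=+1
⇒ 4πI² = 30/121
I = (-1)√(30/121/(4π)) = -0.14046335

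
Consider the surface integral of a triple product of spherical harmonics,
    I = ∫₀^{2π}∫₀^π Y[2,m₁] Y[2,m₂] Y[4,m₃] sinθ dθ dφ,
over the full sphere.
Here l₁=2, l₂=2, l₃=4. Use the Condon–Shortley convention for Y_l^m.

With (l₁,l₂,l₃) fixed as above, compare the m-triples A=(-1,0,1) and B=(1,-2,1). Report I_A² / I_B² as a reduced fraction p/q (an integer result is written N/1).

6/1

Same 2,2,4: normalisation and zero-m 3j drop out of the ratio.
A: Δ: 0! 4! 4! / 9! → 1/630; sum: t=0:+1/24 = 1/24; 3j²(2 2 4; -1 0 1) = Δ·Π!·Σ² = 1/21  (sign -1)
B: Δ: 0! 4! 4! / 9! → 1/630; sum: t=0:+1/144 = 1/144; 3j²(2 2 4; 1 -2 1) = Δ·Π!·Σ² = 1/126  (sign -1)
I_A²/I_B² = (1/21)/(1/126) = 6/1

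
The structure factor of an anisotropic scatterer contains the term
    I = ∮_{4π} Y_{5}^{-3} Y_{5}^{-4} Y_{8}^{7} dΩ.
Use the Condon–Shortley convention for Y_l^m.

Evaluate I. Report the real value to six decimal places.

-0.103694

Rules hold: Σm=0, L=18 even, 0≤8≤10.
N = 11·11·17 = 2057
Δ = 2!·8!·8!/19! = 1/37413090
Racah Σ t=0..2: t=0:+1/1036800 t=1:−1/331776 t=2:+1/1036800 = -1/921600
⇒ 3j(5 5 8; 0 0 0)² = 490/46189, sgn -1
Racah Σ t=0..1: t=0:+1/406425600 t=1:−1/203212800 = -1/406425600
⇒ 3j(5 5 8; -3 -4 7)² = 2/323, sgn +1
4πI² = N·(3j₀)²·(3jₘ)² = 10780/79781
I = -1·√(0.13512/4π) = -0.10369426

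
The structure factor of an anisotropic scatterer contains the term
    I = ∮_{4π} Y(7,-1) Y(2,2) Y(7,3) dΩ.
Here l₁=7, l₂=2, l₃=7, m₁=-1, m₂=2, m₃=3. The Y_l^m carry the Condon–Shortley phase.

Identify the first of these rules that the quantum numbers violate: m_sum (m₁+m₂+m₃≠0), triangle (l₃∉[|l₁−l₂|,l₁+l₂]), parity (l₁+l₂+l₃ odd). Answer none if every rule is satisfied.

m_sum

azimuthal sum: -1 + 2 + 3 = 4  ✗
5 ≤ 7 ≤ 9 (triangle on l)
L = 7 + 2 + 7 = 16 (even)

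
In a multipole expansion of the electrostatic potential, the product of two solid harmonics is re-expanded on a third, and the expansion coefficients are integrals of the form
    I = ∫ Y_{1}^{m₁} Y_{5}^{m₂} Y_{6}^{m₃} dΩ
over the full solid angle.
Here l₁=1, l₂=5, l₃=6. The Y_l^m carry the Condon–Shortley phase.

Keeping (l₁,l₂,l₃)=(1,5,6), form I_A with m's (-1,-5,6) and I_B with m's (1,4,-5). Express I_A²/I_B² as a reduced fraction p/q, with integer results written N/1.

l's match ⇒ only the (l;m) 3-j factors differ between A and B.
A: triangle coeff Δ(1,5,6) = 1/858; Σ_t [0,0]: t=0:+1/7257600 = 1/7257600; (3j)²=1/13 [(1 5 6; -1 -5 6)], sign=+1
B: triangle coeff Δ(1,5,6) = 1/858; Σ_t [0,0]: t=0:+1/725760 = 1/725760; (3j)²=5/78 [(1 5 6; 1 4 -5)], sign=-1
I_A²/I_B² = (1/13)/(5/78) = 6/5

6/5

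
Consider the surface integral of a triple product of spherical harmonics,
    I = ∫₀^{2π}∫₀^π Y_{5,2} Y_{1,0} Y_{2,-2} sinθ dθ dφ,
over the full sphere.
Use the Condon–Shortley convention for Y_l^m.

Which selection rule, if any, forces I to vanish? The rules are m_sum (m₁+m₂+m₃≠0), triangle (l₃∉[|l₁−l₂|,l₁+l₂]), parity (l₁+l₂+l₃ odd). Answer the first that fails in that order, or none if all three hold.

triangle

azimuthal sum: 2 + 0 − 2 = 0  ✓
4 ≤ 2 ≤ 6 (triangle on l)  ✗
L = 5 + 1 + 2 = 8 (even)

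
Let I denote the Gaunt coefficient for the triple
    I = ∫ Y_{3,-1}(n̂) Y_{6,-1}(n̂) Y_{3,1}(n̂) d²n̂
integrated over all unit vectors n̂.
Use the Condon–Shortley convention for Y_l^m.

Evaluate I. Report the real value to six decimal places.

0.000000

-1 − 1 + 1 = -1 ≠ 0: azimuthal integral kills it; I = 0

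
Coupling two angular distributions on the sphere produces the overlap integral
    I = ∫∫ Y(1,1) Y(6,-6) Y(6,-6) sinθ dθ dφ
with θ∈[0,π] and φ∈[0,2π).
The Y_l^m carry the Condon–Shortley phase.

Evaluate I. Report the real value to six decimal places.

m-sum = 1 − 6 − 6 = -11 ≠ 0 ⇒ I = 0

0.000000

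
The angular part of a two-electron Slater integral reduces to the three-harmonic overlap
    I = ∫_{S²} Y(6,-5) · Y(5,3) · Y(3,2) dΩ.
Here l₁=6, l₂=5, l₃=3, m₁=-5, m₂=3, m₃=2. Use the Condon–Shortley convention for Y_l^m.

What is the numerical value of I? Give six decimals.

Checks pass: Σm=0; 14 even; l₃=3∈[1,11].
(2·6+1)(2·5+1)(2·3+1) = 1001
Δ: 8! 4! 2! / 15! → 1/675675
sum: t=3:−1/8640 t=4:+1/2304 t=5:−1/8640 = 7/34560
3j²(6 5 3; 0 0 0) = Δ·Π!·Σ² = 7/429  (sign -1)
sum: t=7:−1/120960 t=8:+1/483840 = -1/161280
3j²(6 5 3; -5 3 2) = Δ·Π!·Σ² = 2/91  (sign +1)
combine: 4πI² = 1001·7/429·2/91 = 14/39
take √, sign -1: I = -0.16901560

-0.169016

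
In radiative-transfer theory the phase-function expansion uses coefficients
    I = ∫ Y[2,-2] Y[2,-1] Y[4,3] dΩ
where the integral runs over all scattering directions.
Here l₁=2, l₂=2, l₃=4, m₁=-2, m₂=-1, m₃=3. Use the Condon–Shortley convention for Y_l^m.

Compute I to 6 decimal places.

-0.238414

Rules hold: Σm=0, L=8 even, 0≤4≤4.
N = 5·5·9 = 225
Δ = 0!·4!·4!/9! = 1/630
Racah Σ t=0..0: t=0:+1/16 = 1/16
⇒ 3j(2 2 4; 0 0 0)² = 2/35, sgn +1
Racah Σ t=0..0: t=0:+1/144 = 1/144
⇒ 3j(2 2 4; -2 -1 3)² = 1/18, sgn -1
4πI² = N·(3j₀)²·(3jₘ)² = 5/7
I = -1·√(0.714286/4π) = -0.23841361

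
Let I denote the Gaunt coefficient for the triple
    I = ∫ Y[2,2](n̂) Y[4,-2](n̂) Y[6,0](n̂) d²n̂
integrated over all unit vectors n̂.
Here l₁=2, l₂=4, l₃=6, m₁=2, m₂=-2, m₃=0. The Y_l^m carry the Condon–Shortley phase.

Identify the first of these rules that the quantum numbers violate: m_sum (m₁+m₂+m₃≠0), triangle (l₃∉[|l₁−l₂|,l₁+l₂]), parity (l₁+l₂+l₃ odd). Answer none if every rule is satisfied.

Σmᵢ = 0  ✓
l₃∈[|l₁−l₂|,l₁+l₂]=[2,6], have l₃=6  ✓
Σlᵢ = 12 ⇒ even  ✓

none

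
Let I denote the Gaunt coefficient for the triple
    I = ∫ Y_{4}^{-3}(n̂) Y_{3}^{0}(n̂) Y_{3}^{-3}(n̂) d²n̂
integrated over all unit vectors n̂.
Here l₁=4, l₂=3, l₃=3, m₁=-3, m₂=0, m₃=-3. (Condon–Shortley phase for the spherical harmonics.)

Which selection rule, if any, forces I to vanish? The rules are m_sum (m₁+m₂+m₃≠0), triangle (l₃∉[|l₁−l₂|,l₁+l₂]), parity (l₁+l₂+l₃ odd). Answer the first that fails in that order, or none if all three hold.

azimuthal sum: -3 + 0 − 3 = -6  ✗
1 ≤ 3 ≤ 7 (triangle on l)
L = 4 + 3 + 3 = 10 (even)

m_sum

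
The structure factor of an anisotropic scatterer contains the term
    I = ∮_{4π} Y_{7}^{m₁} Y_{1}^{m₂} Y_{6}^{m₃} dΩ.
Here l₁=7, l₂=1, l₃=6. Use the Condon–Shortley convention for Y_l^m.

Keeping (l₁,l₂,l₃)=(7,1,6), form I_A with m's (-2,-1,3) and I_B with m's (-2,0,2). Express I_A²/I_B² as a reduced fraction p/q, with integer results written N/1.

2/9

Same 7,1,6: normalisation and zero-m 3j drop out of the ratio.
A: Δ: 2! 12! 0! / 15! → 1/1365; sum: t=0:+1/4354560 = 1/4354560; 3j²(7 1 6; -2 -1 3) = Δ·Π!·Σ² = 2/273  (sign -1)
B: Δ: 2! 12! 0! / 15! → 1/1365; sum: t=1:−1/967680 = -1/967680; 3j²(7 1 6; -2 0 2) = Δ·Π!·Σ² = 3/91  (sign -1)
I_A²/I_B² = (2/273)/(3/91) = 2/9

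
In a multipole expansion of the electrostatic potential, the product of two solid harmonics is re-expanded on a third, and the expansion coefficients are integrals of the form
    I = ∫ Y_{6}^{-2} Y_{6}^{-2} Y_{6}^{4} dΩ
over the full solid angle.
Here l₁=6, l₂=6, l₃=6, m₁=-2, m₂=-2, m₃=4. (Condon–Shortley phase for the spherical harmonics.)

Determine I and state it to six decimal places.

0.128534

m-sum 0 ✓  L=18 even ✓  0≤6≤12 ✓
Π(2lᵢ+1) = 13×13×13 = 2197
triangle coeff Δ(6,6,6) = 1/325909584
Σ_t [0,6]: t=0:+1/373248000 t=1:−1/1728000 t=2:+1/110592 t=3:−1/46656 t=4:+1/110592 t=5:−1/1728000 t=6:+1/373248000 = -7/1555200
(3j)²=400/46189 [(6 6 6; 0 0 0)], sign=-1
Σ_t [2,4]: t=2:+1/1658880 t=3:−1/518400 t=4:+1/1658880 = -1/1382400
(3j)²=504/46189 [(6 6 6; -2 -2 4)], sign=-1
⇒ 4πI² = 2620800/12623809
I = (+1)√(2620800/12623809/(4π)) = 0.12853364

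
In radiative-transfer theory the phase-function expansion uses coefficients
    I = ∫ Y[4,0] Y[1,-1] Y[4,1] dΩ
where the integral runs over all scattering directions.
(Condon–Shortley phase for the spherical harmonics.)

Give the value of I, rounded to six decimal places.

l₁+l₂+l₃=9 is odd: 3j(l;000)=0 ⇒ I=0

0.000000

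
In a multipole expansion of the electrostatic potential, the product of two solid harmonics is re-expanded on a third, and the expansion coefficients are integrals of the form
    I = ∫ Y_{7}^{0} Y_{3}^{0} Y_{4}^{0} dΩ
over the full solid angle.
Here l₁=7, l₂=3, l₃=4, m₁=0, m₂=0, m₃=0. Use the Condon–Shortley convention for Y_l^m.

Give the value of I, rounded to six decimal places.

0.235831

Checks pass: Σm=0; 14 even; l₃=4∈[4,10].
(2·7+1)(2·3+1)(2·4+1) = 945
Δ: 6! 8! 0! / 15! → 1/45045
sum: t=3:−1/20736 = -1/20736
3j²(7 3 4; 0 0 0) = Δ·Π!·Σ² = 35/1287  (sign -1)
(m-triple is (0,0,0) — same symbol as above.)
combine: 4πI² = 945·35/1287·35/1287 = 42875/61347
take √, sign +1: I = 0.23583077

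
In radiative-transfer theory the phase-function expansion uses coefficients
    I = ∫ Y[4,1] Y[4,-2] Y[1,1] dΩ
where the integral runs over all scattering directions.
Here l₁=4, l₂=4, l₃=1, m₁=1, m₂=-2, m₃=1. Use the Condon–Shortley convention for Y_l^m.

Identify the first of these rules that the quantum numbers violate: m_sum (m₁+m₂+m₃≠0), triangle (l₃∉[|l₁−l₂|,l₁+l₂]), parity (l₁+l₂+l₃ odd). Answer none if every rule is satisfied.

Σmᵢ = 0  ✓
l₃∈[|l₁−l₂|,l₁+l₂]=[0,8], have l₃=1  ✓
Σlᵢ = 9 ⇒ odd  ✗

parity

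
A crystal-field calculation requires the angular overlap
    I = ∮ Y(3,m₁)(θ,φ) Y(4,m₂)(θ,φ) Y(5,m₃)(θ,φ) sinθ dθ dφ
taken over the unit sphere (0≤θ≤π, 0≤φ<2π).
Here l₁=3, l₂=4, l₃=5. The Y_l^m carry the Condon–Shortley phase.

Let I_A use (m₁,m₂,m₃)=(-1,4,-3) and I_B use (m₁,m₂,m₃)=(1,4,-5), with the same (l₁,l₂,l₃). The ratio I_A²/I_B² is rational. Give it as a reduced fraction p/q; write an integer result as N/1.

Shared (l₁,l₂,l₃)=(3,4,5): N and (l;000)² cancel in I_A²/I_B².
A: Δ = 2!·4!·6!/13! = 1/180180; Racah Σ t=2..2: t=2:+1/5760 = 1/5760; ⇒ 3j(3 4 5; -1 4 -3)² = 56/2145, sgn +1
B: Δ = 2!·4!·6!/13! = 1/180180; Racah Σ t=2..2: t=2:+1/34560 = 1/34560; ⇒ 3j(3 4 5; 1 4 -5)² = 14/429, sgn +1
I_A²/I_B² = (56/2145)/(14/429) = 4/5

4/5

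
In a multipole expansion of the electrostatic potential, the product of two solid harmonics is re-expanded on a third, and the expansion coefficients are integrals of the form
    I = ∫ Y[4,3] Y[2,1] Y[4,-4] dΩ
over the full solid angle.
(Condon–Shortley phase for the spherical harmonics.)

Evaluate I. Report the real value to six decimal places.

0.198645

Rules hold: Σm=0, L=10 even, 2≤4≤6.
N = 9·5·9 = 405
Δ = 2!·6!·2!/11! = 1/13860
Racah Σ t=0..2: t=0:+1/192 t=1:−1/36 t=2:+1/192 = -5/288
⇒ 3j(4 2 4; 0 0 0)² = 20/693, sgn -1
Racah Σ t=1..1: t=1:−1/1440 = -1/1440
⇒ 3j(4 2 4; 3 1 -4)² = 7/165, sgn -1
4πI² = N·(3j₀)²·(3jₘ)² = 60/121
I = +1·√(0.495868/4π) = 0.19864517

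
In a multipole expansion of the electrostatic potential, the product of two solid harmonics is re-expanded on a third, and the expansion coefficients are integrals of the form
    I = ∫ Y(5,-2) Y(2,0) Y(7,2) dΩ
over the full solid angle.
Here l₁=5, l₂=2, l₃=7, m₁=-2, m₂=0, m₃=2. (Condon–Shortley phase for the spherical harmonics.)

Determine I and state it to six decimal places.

Rules hold: Σm=0, L=14 even, 3≤7≤7.
N = 11·5·15 = 825
Δ = 0!·10!·4!/15! = 1/15015
Racah Σ t=0..0: t=0:+1/57600 = 1/57600
⇒ 3j(5 2 7; 0 0 0)² = 21/715, sgn -1
Racah Σ t=0..0: t=0:+1/120960 = 1/120960
⇒ 3j(5 2 7; -2 0 2)² = 24/1001, sgn -1
4πI² = N·(3j₀)²·(3jₘ)² = 1080/1859
I = +1·√(0.580958/4π) = 0.21501425

0.215014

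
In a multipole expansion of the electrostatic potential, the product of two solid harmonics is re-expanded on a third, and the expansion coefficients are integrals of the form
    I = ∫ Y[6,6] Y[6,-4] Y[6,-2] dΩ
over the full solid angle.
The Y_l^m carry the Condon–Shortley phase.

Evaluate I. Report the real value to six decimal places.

-0.158872

Checks pass: Σm=0; 18 even; l₃=6∈[0,12].
(2·6+1)(2·6+1)(2·6+1) = 2197
Δ: 6! 6! 6! / 19! → 1/325909584
sum: t=0:+1/373248000 t=1:−1/1728000 t=2:+1/110592 t=3:−1/46656 t=4:+1/110592 t=5:−1/1728000 t=6:+1/373248000 = -7/1555200
3j²(6 6 6; 0 0 0) = Δ·Π!·Σ² = 400/46189  (sign -1)
sum: t=0:+1/24883200 = 1/24883200
3j²(6 6 6; 6 -4 -2) = Δ·Π!·Σ² = 70/4199  (sign +1)
combine: 4πI² = 2197·400/46189·70/4199 = 364000/1147619
take √, sign -1: I = -0.15887183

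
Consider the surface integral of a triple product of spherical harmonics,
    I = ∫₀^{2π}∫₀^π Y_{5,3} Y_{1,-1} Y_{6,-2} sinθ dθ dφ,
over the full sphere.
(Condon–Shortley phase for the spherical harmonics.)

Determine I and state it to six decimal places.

0.100084

Checks pass: Σm=0; 12 even; l₃=6∈[4,6].
(2·5+1)(2·1+1)(2·6+1) = 429
Δ: 0! 10! 2! / 13! → 1/858
sum: t=0:+1/14400 = 1/14400
3j²(5 1 6; 0 0 0) = Δ·Π!·Σ² = 6/143  (sign +1)
sum: t=0:+1/161280 = 1/161280
3j²(5 1 6; 3 -1 -2) = Δ·Π!·Σ² = 1/143  (sign +1)
combine: 4πI² = 429·6/143·1/143 = 18/143
take √, sign +1: I = 0.10008369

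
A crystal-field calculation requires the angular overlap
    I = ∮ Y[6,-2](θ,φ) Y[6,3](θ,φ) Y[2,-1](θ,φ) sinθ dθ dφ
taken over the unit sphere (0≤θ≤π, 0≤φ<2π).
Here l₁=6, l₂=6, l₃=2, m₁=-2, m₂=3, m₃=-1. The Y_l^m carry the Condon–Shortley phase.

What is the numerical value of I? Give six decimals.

-0.140463

Checks pass: Σm=0; 14 even; l₃=2∈[0,12].
(2·6+1)(2·6+1)(2·2+1) = 845
Δ: 10! 2! 2! / 15! → 1/90090
sum: t=4:+1/69120 t=5:−1/14400 t=6:+1/69120 = -7/172800
3j²(6 6 2; 0 0 0) = Δ·Π!·Σ² = 14/715  (sign -1)
sum: t=7:−1/60480 t=8:+1/161280 = -1/96768
3j²(6 6 2; -2 3 -1) = Δ·Π!·Σ² = 15/1001  (sign +1)
combine: 4πI² = 845·14/715·15/1001 = 30/121
take √, sign -1: I = -0.14046335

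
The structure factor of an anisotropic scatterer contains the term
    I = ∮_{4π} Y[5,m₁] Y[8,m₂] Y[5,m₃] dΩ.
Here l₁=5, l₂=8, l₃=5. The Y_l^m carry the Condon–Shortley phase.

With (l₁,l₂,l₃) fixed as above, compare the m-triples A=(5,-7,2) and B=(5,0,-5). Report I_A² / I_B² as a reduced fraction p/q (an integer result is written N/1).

429/1

Shared (l₁,l₂,l₃)=(5,8,5): N and (l;000)² cancel in I_A²/I_B².
A: Δ = 8!·2!·8!/19! = 1/37413090; Racah Σ t=0..0: t=0:+1/406425600 = 1/406425600; ⇒ 3j(5 8 5; 5 -7 2)² = 15/646, sgn -1
B: Δ = 8!·2!·8!/19! = 1/37413090; Racah Σ t=0..0: t=0:+1/3251404800 = 1/3251404800; ⇒ 3j(5 8 5; 5 0 -5)² = 5/92378, sgn +1
I_A²/I_B² = (15/646)/(5/92378) = 429/1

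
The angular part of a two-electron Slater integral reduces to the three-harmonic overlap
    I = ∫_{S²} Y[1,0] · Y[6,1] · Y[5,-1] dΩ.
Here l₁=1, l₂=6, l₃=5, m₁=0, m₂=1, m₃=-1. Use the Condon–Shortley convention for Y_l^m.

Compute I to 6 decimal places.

Checks pass: Σm=0; 12 even; l₃=5∈[5,7].
(2·1+1)(2·6+1)(2·5+1) = 429
Δ: 2! 0! 10! / 13! → 1/858
sum: t=1:−1/14400 = -1/14400
3j²(1 6 5; 0 0 0) = Δ·Π!·Σ² = 6/143  (sign +1)
sum: t=1:−1/17280 = -1/17280
3j²(1 6 5; 0 1 -1) = Δ·Π!·Σ² = 35/858  (sign -1)
combine: 4πI² = 429·6/143·35/858 = 105/143
take √, sign -1: I = -0.24172507

-0.241725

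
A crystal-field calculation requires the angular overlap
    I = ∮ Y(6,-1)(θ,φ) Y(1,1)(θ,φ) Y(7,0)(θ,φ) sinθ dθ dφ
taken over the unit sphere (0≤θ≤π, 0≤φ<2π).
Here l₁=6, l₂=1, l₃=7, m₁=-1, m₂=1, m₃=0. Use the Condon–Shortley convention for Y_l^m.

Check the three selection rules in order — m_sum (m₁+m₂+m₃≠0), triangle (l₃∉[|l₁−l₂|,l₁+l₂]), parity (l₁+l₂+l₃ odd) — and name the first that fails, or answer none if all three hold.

none

Σmᵢ = 0  ✓
l₃∈[|l₁−l₂|,l₁+l₂]=[5,7], have l₃=7  ✓
Σlᵢ = 14 ⇒ even  ✓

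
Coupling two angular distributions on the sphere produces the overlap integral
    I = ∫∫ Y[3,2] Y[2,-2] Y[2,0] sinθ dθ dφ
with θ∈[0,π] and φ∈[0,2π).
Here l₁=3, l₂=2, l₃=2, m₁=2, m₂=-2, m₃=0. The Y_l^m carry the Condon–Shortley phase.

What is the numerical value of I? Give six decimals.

0.000000

Σlᵢ=7 odd — θ-integrand is odd under cosθ→−cosθ; I=0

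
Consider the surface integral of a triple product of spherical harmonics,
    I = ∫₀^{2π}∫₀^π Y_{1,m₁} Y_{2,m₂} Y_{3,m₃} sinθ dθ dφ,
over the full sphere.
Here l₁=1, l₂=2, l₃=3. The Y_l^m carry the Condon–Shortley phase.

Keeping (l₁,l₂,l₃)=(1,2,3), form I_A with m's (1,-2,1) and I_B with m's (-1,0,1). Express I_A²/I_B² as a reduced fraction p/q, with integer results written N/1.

1/6

Shared (l₁,l₂,l₃)=(1,2,3): N and (l;000)² cancel in I_A²/I_B².
A: Δ = 0!·2!·4!/7! = 1/105; Racah Σ t=0..0: t=0:+1/48 = 1/48; ⇒ 3j(1 2 3; 1 -2 1)² = 1/105, sgn +1
B: Δ = 0!·2!·4!/7! = 1/105; Racah Σ t=0..0: t=0:+1/8 = 1/8; ⇒ 3j(1 2 3; -1 0 1)² = 2/35, sgn +1
I_A²/I_B² = (1/105)/(2/35) = 1/6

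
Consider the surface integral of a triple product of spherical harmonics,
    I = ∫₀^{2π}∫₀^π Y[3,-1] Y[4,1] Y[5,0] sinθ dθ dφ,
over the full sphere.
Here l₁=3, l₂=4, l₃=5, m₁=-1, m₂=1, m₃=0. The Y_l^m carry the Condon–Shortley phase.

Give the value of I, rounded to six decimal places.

Checks pass: Σm=0; 12 even; l₃=5∈[1,7].
(2·3+1)(2·4+1)(2·5+1) = 693
Δ: 2! 4! 6! / 13! → 1/180180
sum: t=0:+1/576 t=1:−1/144 t=2:+1/576 = -1/288
3j²(3 4 5; 0 0 0) = Δ·Π!·Σ² = 20/1001  (sign +1)
sum: t=0:+1/5760 t=1:−1/288 t=2:+1/288 = 1/5760
3j²(3 4 5; -1 1 0) = Δ·Π!·Σ² = 1/12012  (sign -1)
combine: 4πI² = 693·20/1001·1/12012 = 15/13013
take √, sign -1: I = -0.00957750

-0.009577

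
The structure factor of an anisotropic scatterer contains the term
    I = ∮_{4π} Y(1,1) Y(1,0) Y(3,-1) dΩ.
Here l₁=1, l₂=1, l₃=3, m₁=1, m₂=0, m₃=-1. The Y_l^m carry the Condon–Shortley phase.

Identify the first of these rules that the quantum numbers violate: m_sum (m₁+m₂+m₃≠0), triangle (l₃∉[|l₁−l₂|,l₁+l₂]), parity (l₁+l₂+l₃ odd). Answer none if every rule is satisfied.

azimuthal sum: 1 + 0 − 1 = 0  ✓
0 ≤ 3 ≤ 2 (triangle on l)  ✗
L = 1 + 1 + 3 = 5 (odd)

triangle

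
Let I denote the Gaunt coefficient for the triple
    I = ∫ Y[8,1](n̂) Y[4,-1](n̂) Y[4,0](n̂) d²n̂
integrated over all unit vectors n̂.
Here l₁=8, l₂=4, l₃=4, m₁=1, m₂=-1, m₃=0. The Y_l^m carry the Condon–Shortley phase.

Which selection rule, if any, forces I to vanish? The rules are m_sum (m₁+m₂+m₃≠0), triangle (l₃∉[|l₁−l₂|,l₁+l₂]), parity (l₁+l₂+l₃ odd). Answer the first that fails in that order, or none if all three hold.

none

m₁+m₂+m₃ = 1 − 1 + 0 = 0  ✓
triangle: |8−4|=4 ≤ l₃=4 ≤ 8+4=12  ✓
parity: l₁+l₂+l₃ = 16 is even  ✓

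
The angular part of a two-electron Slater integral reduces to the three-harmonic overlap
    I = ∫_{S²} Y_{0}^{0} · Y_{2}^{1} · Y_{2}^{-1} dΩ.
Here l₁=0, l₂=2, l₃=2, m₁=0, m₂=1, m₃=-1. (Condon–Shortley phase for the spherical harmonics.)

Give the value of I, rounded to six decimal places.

Checks pass: Σm=0; 4 even; l₃=2∈[2,2].
(2·0+1)(2·2+1)(2·2+1) = 25
Δ: 0! 0! 4! / 5! → 1/5
sum: t=0:+1/4 = 1/4
3j²(0 2 2; 0 0 0) = Δ·Π!·Σ² = 1/5  (sign +1)
sum: t=0:+1/6 = 1/6
3j²(0 2 2; 0 1 -1) = Δ·Π!·Σ² = 1/5  (sign -1)
combine: 4πI² = 25·1/5·1/5 = 1/1
take √, sign -1: I = -0.28209479

-0.282095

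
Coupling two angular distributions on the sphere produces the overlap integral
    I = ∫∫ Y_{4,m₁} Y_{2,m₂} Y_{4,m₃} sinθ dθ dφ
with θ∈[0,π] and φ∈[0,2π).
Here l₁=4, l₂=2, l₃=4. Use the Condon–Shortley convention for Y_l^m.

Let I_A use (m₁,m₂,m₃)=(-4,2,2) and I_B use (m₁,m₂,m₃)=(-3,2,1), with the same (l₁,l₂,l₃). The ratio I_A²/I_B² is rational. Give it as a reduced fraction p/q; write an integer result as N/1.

4/9

Shared (l₁,l₂,l₃)=(4,2,4): N and (l;000)² cancel in I_A²/I_B².
A: Δ = 2!·6!·2!/11! = 1/13860; Racah Σ t=2..2: t=2:+1/2880 = 1/2880; ⇒ 3j(4 2 4; -4 2 2)² = 2/165, sgn +1
B: Δ = 2!·6!·2!/11! = 1/13860; Racah Σ t=2..2: t=2:+1/480 = 1/480; ⇒ 3j(4 2 4; -3 2 1)² = 3/110, sgn -1
I_A²/I_B² = (2/165)/(3/110) = 4/9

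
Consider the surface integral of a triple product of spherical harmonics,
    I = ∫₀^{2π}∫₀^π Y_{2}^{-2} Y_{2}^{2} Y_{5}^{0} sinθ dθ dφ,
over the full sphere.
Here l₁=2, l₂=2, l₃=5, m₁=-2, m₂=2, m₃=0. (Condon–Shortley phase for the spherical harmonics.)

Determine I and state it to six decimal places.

0.000000

l₃=5 ∉ [0,4] — triangle fails ⇒ I = 0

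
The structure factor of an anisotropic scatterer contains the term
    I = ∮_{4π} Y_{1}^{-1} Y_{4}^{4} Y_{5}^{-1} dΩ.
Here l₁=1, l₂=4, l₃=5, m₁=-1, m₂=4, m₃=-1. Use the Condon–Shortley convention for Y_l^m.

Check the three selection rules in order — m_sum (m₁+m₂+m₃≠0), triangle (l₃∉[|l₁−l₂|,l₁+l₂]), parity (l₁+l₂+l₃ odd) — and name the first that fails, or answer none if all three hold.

m₁+m₂+m₃ = -1 + 4 − 1 = 2  ✗
triangle: |1−4|=3 ≤ l₃=5 ≤ 1+4=5
parity: l₁+l₂+l₃ = 10 is even

m_sum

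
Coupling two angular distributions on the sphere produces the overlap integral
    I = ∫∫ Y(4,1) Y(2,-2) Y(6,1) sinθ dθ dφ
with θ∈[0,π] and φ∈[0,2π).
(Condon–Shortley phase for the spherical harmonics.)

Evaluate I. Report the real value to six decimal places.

m-sum 0 ✓  L=12 even ✓  2≤6≤6 ✓
Π(2lᵢ+1) = 9×5×13 = 585
triangle coeff Δ(4,2,6) = 1/6435
Σ_t [0,0]: t=0:+1/2304 = 1/2304
(3j)²=5/143 [(4 2 6; 0 0 0)], sign=+1
Σ_t [0,0]: t=0:+1/17280 = 1/17280
(3j)²=7/1287 [(4 2 6; 1 -2 1)], sign=-1
⇒ 4πI² = 175/1573
I = (-1)√(175/1573/(4π)) = -0.09409136

-0.094091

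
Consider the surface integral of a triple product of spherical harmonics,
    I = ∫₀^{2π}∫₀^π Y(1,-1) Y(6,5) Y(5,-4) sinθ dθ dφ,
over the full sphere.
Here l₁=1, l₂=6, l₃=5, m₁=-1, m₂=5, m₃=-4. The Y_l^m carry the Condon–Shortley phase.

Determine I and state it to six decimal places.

Checks pass: Σm=0; 12 even; l₃=5∈[5,7].
(2·1+1)(2·6+1)(2·5+1) = 429
Δ: 2! 0! 10! / 13! → 1/858
sum: t=1:−1/14400 = -1/14400
3j²(1 6 5; 0 0 0) = Δ·Π!·Σ² = 6/143  (sign +1)
sum: t=2:+1/725760 = 1/725760
3j²(1 6 5; -1 5 -4) = Δ·Π!·Σ² = 5/78  (sign -1)
combine: 4πI² = 429·6/143·5/78 = 15/13
take √, sign -1: I = -0.30301841

-0.303018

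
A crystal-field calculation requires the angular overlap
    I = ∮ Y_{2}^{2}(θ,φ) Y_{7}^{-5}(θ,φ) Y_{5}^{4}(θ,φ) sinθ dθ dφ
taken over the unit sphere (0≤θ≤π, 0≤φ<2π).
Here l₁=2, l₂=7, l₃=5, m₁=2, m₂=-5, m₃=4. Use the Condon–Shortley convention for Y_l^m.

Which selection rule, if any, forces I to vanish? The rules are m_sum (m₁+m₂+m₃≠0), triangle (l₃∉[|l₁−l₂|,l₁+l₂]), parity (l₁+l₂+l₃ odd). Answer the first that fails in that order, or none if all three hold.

azimuthal sum: 2 − 5 + 4 = 1  ✗
5 ≤ 5 ≤ 9 (triangle on l)
L = 2 + 7 + 5 = 14 (even)

m_sum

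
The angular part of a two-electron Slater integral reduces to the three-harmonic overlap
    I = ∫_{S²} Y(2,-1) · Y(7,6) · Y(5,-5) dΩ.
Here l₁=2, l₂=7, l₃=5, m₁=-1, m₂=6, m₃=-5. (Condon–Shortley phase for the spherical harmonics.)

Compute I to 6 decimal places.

Rules hold: Σm=0, L=14 even, 5≤5≤9.
N = 5·15·11 = 825
Δ = 4!·0!·10!/15! = 1/15015
Racah Σ t=2..2: t=2:+1/57600 = 1/57600
⇒ 3j(2 7 5; 0 0 0)² = 21/715, sgn -1
Racah Σ t=3..3: t=3:−1/21772800 = -1/21772800
⇒ 3j(2 7 5; -1 6 -5)² = 2/105, sgn -1
4πI² = N·(3j₀)²·(3jₘ)² = 6/13
I = +1·√(0.461538/4π) = 0.19164567

0.191646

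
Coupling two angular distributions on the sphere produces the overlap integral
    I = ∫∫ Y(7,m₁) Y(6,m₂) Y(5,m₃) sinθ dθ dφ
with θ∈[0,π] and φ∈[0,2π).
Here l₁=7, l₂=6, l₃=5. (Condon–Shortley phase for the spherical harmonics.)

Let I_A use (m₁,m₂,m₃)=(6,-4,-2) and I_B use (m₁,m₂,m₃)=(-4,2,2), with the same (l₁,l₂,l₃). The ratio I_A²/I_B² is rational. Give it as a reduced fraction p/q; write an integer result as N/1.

65/2187

l's match ⇒ only the (l;m) 3-j factors differ between A and B.
A: triangle coeff Δ(7,6,5) = 1/174594420; Σ_t [0,1]: t=0:+1/19353600 t=1:−1/21772800 = 1/174182400; (3j)²=1/3876 [(7 6 5; 6 -4 -2)], sign=-1
B: triangle coeff Δ(7,6,5) = 1/174594420; Σ_t [5,8]: t=5:−1/3110400 t=6:+1/691200 t=7:−1/1451520 t=8:+1/34836480 = 1/2150400; (3j)²=729/83980 [(7 6 5; -4 2 2)], sign=-1
I_A²/I_B² = (1/3876)/(729/83980) = 65/2187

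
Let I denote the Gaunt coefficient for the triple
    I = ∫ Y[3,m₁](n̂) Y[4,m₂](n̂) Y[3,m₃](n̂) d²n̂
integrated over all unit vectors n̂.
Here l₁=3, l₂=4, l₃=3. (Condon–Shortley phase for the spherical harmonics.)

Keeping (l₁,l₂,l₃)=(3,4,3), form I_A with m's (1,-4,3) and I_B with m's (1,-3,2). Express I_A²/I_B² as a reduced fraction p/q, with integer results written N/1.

l's match ⇒ only the (l;m) 3-j factors differ between A and B.
A: triangle coeff Δ(3,4,3) = 1/34650; Σ_t [0,0]: t=0:+1/1152 = 1/1152; (3j)²=1/33 [(3 4 3; 1 -4 3)], sign=+1
B: triangle coeff Δ(3,4,3) = 1/34650; Σ_t [0,1]: t=0:+1/288 t=1:−1/144 = -1/288; (3j)²=1/99 [(3 4 3; 1 -3 2)], sign=+1
I_A²/I_B² = (1/33)/(1/99) = 3/1

3/1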